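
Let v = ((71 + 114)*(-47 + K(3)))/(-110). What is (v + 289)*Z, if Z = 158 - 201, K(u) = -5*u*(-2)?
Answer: -300441/22 ≈ -13656.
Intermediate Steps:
K(u) = 10*u
Z = -43
v = 629/22 (v = ((71 + 114)*(-47 + 10*3))/(-110) = (185*(-47 + 30))*(-1/110) = (185*(-17))*(-1/110) = -3145*(-1/110) = 629/22 ≈ 28.591)
(v + 289)*Z = (629/22 + 289)*(-43) = (6987/22)*(-43) = -300441/22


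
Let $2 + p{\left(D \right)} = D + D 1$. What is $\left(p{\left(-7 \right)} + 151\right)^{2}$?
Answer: $18225$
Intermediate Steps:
$p{\left(D \right)} = -2 + 2 D$ ($p{\left(D \right)} = -2 + \left(D + D 1\right) = -2 + \left(D + D\right) = -2 + 2 D$)
$\left(p{\left(-7 \right)} + 151\right)^{2} = \left(\left(-2 + 2 \left(-7\right)\right) + 151\right)^{2} = \left(\left(-2 - 14\right) + 151\right)^{2} = \left(-16 + 151\right)^{2} = 135^{2} = 18225$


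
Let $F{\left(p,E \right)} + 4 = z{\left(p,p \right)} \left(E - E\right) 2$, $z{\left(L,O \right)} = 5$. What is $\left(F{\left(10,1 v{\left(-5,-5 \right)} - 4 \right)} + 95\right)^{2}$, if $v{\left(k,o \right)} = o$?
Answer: $8281$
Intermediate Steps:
$F{\left(p,E \right)} = -4$ ($F{\left(p,E \right)} = -4 + 5 \left(E - E\right) 2 = -4 + 5 \cdot 0 \cdot 2 = -4 + 0 \cdot 2 = -4 + 0 = -4$)
$\left(F{\left(10,1 v{\left(-5,-5 \right)} - 4 \right)} + 95\right)^{2} = \left(-4 + 95\right)^{2} = 91^{2} = 8281$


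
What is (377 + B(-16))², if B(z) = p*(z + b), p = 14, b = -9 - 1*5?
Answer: 1849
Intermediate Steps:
b = -14 (b = -9 - 5 = -14)
B(z) = -196 + 14*z (B(z) = 14*(z - 14) = 14*(-14 + z) = -196 + 14*z)
(377 + B(-16))² = (377 + (-196 + 14*(-16)))² = (377 + (-196 - 224))² = (377 - 420)² = (-43)² = 1849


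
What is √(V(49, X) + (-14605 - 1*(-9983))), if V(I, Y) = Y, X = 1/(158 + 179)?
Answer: I*√524915581/337 ≈ 67.985*I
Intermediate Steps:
X = 1/337 ≈ 0.0029674
√(V(49, X) + (-14605 - 1*(-9983))) = √(1/337 + (-14605 - 1*(-9983))) = √(1/337 + (-14605 + 9983)) = √(1/337 - 4622) = √(-1557613/337) = I*√524915581/337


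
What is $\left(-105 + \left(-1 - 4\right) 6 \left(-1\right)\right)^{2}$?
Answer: $5625$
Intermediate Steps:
$\left(-105 + \left(-1 - 4\right) 6 \left(-1\right)\right)^{2} = \left(-105 + \left(-5\right) 6 \left(-1\right)\right)^{2} = \left(-105 - -30\right)^{2} = \left(-105 + 30\right)^{2} = \left(-75\right)^{2} = 5625$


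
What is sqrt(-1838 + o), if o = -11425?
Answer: I*sqrt(13263) ≈ 115.17*I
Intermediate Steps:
sqrt(-1838 + o) = sqrt(-1838 - 11425) = sqrt(-13263) = I*sqrt(13263)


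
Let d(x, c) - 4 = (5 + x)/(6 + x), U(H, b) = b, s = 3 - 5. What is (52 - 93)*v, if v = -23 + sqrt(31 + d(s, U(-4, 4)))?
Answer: 943 - 41*sqrt(143)/2 ≈ 697.86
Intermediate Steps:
s = -2
d(x, c) = 4 + (5 + x)/(6 + x)
v = -23 + sqrt(143)/2 (v = -23 + sqrt(31 + (29 + 5*(-2))/(6 - 2)) = -23 + sqrt(31 + (29 - 10)/4) = -23 + sqrt(31 + (1/4)*19) = -23 + sqrt(31 + 19/4) = -23 + sqrt(143/4) = -23 + sqrt(143)/2 ≈ -17.021)
(52 - 93)*v = (52 - 93)*(-23 + sqrt(143)/2) = -41*(-23 + sqrt(143)/2) = 943 - 41*sqrt(143)/2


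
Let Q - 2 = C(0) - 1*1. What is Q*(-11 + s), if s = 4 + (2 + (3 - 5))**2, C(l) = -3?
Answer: 14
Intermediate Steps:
s = 4 (s = 4 + (2 - 2)**2 = 4 + 0**2 = 4 + 0 = 4)
Q = -2 (Q = 2 + (-3 - 1*1) = 2 + (-3 - 1) = 2 - 4 = -2)
Q*(-11 + s) = -2*(-11 + 4) = -2*(-7) = 14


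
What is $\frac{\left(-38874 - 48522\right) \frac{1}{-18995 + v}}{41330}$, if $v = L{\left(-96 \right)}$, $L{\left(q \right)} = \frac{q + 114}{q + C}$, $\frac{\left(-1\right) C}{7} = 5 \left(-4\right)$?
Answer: $\frac{961356}{8635510865} \approx 0.00011133$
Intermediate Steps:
$C = 140$ ($C = - 7 \cdot 5 \left(-4\right) = \left(-7\right) \left(-20\right) = 140$)
$L{\left(q \right)} = \frac{114 + q}{140 + q}$ ($L{\left(q \right)} = \frac{q + 114}{q + 140} = \frac{114 + q}{140 + q}$)
$v = \frac{9}{22}$ ($v = \frac{114 - 96}{140 - 96} = \frac{1}{44} \cdot 18 = \frac{9}{22} \approx 0.40909$)
$\frac{\left(-38874 - 48522\right) \frac{1}{-18995 + v}}{41330} = \frac{\left(-38874 - 48522\right) \frac{1}{-18995 + \frac{9}{22}}}{41330} = - \frac{87396}{- \frac{417881}{22}} \cdot \frac{1}{41330} = \left(-87396\right) \left(- \frac{22}{417881}\right) \frac{1}{41330} = \frac{1922712}{417881} \cdot \frac{1}{41330} = \frac{961356}{8635510865}$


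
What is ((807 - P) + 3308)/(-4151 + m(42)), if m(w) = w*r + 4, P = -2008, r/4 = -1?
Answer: -6123/4315 ≈ -1.4190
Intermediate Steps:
r = -4 (r = 4*(-1) = -4)
m(w) = 4 - 4*w (m(w) = w*(-4) + 4 = -4*w + 4 = 4 - 4*w)
((807 - P) + 3308)/(-4151 + m(42)) = ((807 - 1*(-2008)) + 3308)/(-4151 + (4 - 4*42)) = ((807 + 2008) + 3308)/(-4151 + (4 - 168)) = (2815 + 3308)/(-4151 - 164) = 6123/(-4315) = 6123*(-1/4315) = -6123/4315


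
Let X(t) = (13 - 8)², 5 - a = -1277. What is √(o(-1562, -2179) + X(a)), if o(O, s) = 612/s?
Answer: √117367477/2179 ≈ 4.9718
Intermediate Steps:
a = 1282 (a = 5 - 1*(-1277) = 5 + 1277 = 1282)
X(t) = 25 (X(t) = 5² = 25)
√(o(-1562, -2179) + X(a)) = √(612/(-2179) + 25) = √(612*(-1/2179) + 25) = √(-612/2179 + 25) = √(53863/2179) = √117367477/2179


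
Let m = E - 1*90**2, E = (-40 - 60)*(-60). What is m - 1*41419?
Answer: -43519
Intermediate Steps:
E = 6000 (E = -100*(-60) = 6000)
m = -2100 (m = 6000 - 1*90**2 = 6000 - 1*8100 = 6000 - 8100 = -2100)
m - 1*41419 = -2100 - 1*41419 = -2100 - 41419 = -43519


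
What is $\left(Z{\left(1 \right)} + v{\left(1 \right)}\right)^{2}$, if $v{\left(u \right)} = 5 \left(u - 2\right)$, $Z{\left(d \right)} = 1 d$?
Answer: $16$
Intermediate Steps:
$Z{\left(d \right)} = d$
$v{\left(u \right)} = -10 + 5 u$ ($v{\left(u \right)} = 5 \left(-2 + u\right) = -10 + 5 u$)
$\left(Z{\left(1 \right)} + v{\left(1 \right)}\right)^{2} = \left(1 + \left(-10 + 5 \cdot 1\right)\right)^{2} = \left(1 + \left(-10 + 5\right)\right)^{2} = \left(1 - 5\right)^{2} = \left(-4\right)^{2} = 16$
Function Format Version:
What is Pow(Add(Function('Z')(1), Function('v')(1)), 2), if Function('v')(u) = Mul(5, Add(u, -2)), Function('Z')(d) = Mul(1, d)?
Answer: 16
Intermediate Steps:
Function('Z')(d) = d
Function('v')(u) = Add(-10, Mul(5, u)) (Function('v')(u) = Mul(5, Add(-2, u)) = Add(-10, Mul(5, u)))
Pow(Add(Function('Z')(1), Function('v')(1)), 2) = Pow(Add(1, Add(-10, Mul(5, 1))), 2) = Pow(Add(1, Add(-10, 5)), 2) = Pow(Add(1, -5), 2) = Pow(-4, 2) = 16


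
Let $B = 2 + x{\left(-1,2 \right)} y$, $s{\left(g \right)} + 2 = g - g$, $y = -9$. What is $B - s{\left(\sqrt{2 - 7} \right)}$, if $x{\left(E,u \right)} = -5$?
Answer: $49$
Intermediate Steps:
$s{\left(g \right)} = -2$ ($s{\left(g \right)} = -2 + \left(g - g\right) = -2 + 0 = -2$)
$B = 47$ ($B = 2 - -45 = 2 + 45 = 47$)
$B - s{\left(\sqrt{2 - 7} \right)} = 47 - -2 = 47 + 2 = 49$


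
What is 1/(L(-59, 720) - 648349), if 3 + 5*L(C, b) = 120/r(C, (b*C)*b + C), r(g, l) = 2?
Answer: -5/3241688 ≈ -1.5424e-6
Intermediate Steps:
L(C, b) = 57/5 (L(C, b) = -3/5 + (120/2)/5 = -3/5 + (120*(1/2))/5 = -3/5 + (1/5)*60 = -3/5 + 12 = 57/5)
1/(L(-59, 720) - 648349) = 1/(57/5 - 648349) = 1/(-3241688/5) = -5/3241688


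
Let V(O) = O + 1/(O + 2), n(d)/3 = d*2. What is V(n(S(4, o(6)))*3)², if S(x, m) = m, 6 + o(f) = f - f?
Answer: 131079601/11236 ≈ 11666.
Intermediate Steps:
o(f) = -6 (o(f) = -6 + (f - f) = -6 + 0 = -6)
n(d) = 6*d (n(d) = 3*(d*2) = 3*(2*d) = 6*d)
V(O) = O + 1/(2 + O)
V(n(S(4, o(6)))*3)² = ((1 + ((6*(-6))*3)² + 2*((6*(-6))*3))/(2 + (6*(-6))*3))² = ((1 + (-36*3)² + 2*(-36*3))/(2 - 36*3))² = ((1 + (-108)² + 2*(-108))/(2 - 108))² = ((1 + 11664 - 216)/(-106))² = (-1/106*11449)² = (-11449/106)² = 131079601/11236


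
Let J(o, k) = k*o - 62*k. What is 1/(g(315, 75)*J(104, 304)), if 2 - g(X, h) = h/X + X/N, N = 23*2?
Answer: -23/1493552 ≈ -1.5400e-5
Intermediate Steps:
N = 46
J(o, k) = -62*k + k*o
g(X, h) = 2 - X/46 - h/X (g(X, h) = 2 - (h/X + X/46) = 2 - (X/46 + h/X) = 2 + (-X/46 - h/X) = 2 - X/46 - h/X)
1/(g(315, 75)*J(104, 304)) = 1/((2 - 1/46*315 - 1*75/315)*((304*(-62 + 104)))) = 1/((2 - 315/46 - 1*75*1/315)*((304*42))) = 1/(2 - 315/46 - 5/21*12768) = (1/12768)/(-4913/966) = -966/4913*1/12768 = -23/1493552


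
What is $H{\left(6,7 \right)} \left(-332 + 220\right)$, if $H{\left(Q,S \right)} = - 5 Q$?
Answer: $3360$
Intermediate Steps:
$H{\left(6,7 \right)} \left(-332 + 220\right) = \left(-5\right) 6 \left(-332 + 220\right) = \left(-30\right) \left(-112\right) = 3360$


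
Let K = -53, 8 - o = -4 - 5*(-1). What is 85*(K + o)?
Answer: -3910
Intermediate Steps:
o = 7 (o = 8 - (-4 - 5*(-1)) = 8 - (-4 + 5) = 8 - 1*1 = 8 - 1 = 7)
85*(K + o) = 85*(-53 + 7) = 85*(-46) = -3910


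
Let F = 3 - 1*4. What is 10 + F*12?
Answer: -2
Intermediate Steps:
F = -1 (F = 3 - 4 = -1)
10 + F*12 = 10 - 1*12 = 10 - 12 = -2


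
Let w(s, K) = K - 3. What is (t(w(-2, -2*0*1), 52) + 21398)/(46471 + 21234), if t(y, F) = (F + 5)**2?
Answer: 24647/67705 ≈ 0.36404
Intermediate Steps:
w(s, K) = -3 + K
t(y, F) = (5 + F)**2
(t(w(-2, -2*0*1), 52) + 21398)/(46471 + 21234) = ((5 + 52)**2 + 21398)/(46471 + 21234) = (57**2 + 21398)/67705 = (3249 + 21398)*(1/67705) = 24647*(1/67705) = 24647/67705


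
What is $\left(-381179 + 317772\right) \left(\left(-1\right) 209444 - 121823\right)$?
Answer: $21004646669$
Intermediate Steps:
$\left(-381179 + 317772\right) \left(\left(-1\right) 209444 - 121823\right) = - 63407 \left(-209444 - 121823\right) = \left(-63407\right) \left(-331267\right) = 21004646669$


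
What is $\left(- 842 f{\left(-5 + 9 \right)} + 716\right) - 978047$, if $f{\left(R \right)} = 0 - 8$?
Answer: $-970595$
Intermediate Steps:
$f{\left(R \right)} = -8$
$\left(- 842 f{\left(-5 + 9 \right)} + 716\right) - 978047 = \left(\left(-842\right) \left(-8\right) + 716\right) - 978047 = \left(6736 + 716\right) - 978047 = 7452 - 978047 = -970595$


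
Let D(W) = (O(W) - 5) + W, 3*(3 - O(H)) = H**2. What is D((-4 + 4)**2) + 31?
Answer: 29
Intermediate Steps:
O(H) = 3 - H**2/3
D(W) = -2 + W - W**2/3 (D(W) = ((3 - W**2/3) - 5) + W = (-2 - W**2/3) + W = -2 + W - W**2/3)
D((-4 + 4)**2) + 31 = (-2 + (-4 + 4)**2 - (-4 + 4)**4/3) + 31 = (-2 + 0**2 - (0**2)**2/3) + 31 = (-2 + 0 - 1/3*0**2) + 31 = (-2 + 0 - 1/3*0) + 31 = (-2 + 0 + 0) + 31 = -2 + 31 = 29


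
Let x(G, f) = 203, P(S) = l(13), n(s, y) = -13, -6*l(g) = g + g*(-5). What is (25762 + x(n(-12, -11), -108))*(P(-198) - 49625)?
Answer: -1288288095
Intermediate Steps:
l(g) = 2*g/3 (l(g) = -(g + g*(-5))/6 = -(g - 5*g)/6 = -(-2)*g/3 = 2*g/3)
P(S) = 26/3 (P(S) = (2/3)*13 = 26/3)
(25762 + x(n(-12, -11), -108))*(P(-198) - 49625) = (25762 + 203)*(26/3 - 49625) = 25965*(-148849/3) = -1288288095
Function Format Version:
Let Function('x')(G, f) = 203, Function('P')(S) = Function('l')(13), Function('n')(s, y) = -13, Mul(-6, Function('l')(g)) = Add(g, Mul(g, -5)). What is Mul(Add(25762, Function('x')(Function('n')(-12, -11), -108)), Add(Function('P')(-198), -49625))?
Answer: -1288288095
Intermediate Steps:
Function('l')(g) = Mul(Rational(2, 3), g) (Function('l')(g) = Mul(Rational(-1, 6), Add(g, Mul(g, -5))) = Mul(Rational(-1, 6), Add(g, Mul(-5, g))) = Mul(Rational(-1, 6), Mul(-4, g)) = Mul(Rational(2, 3), g))
Function('P')(S) = Rational(26, 3) (Function('P')(S) = Mul(Rational(2, 3), 13) = Rational(26, 3))
Mul(Add(25762, Function('x')(Function('n')(-12, -11), -108)), Add(Function('P')(-198), -49625)) = Mul(Add(25762, 203), Add(Rational(26, 3), -49625)) = Mul(25965, Rational(-148849, 3)) = -1288288095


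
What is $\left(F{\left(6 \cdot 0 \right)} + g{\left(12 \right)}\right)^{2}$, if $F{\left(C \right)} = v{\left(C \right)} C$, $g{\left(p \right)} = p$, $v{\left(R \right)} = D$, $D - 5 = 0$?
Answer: $144$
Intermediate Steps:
$D = 5$ ($D = 5 + 0 = 5$)
$v{\left(R \right)} = 5$
$F{\left(C \right)} = 5 C$
$\left(F{\left(6 \cdot 0 \right)} + g{\left(12 \right)}\right)^{2} = \left(5 \cdot 6 \cdot 0 + 12\right)^{2} = \left(5 \cdot 0 + 12\right)^{2} = \left(0 + 12\right)^{2} = 12^{2} = 144$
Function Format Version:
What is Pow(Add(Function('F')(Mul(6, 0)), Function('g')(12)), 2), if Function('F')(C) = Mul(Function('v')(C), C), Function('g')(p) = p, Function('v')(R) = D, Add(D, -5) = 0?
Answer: 144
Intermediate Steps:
D = 5 (D = Add(5, 0) = 5)
Function('v')(R) = 5
Function('F')(C) = Mul(5, C)
Pow(Add(Function('F')(Mul(6, 0)), Function('g')(12)), 2) = Pow(Add(Mul(5, Mul(6, 0)), 12), 2) = Pow(Add(Mul(5, 0), 12), 2) = Pow(Add(0, 12), 2) = Pow(12, 2) = 144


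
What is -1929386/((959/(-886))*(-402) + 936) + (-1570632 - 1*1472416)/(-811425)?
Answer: -230563727623538/164288408325 ≈ -1403.4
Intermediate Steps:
-1929386/((959/(-886))*(-402) + 936) + (-1570632 - 1*1472416)/(-811425) = -1929386/((959*(-1/886))*(-402) + 936) + (-1570632 - 1472416)*(-1/811425) = -1929386/(-959/886*(-402) + 936) - 3043048*(-1/811425) = -1929386/(192759/443 + 936) + 3043048/811425 = -1929386/607407/443 + 3043048/811425 = -1929386*443/607407 + 3043048/811425 = -854717998/607407 + 3043048/811425 = -230563727623538/164288408325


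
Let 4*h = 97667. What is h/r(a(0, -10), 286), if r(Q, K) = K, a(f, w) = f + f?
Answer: 97667/1144 ≈ 85.373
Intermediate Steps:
a(f, w) = 2*f
h = 97667/4 (h = (¼)*97667 = 97667/4 ≈ 24417.)
h/r(a(0, -10), 286) = (97667/4)/286 = (97667/4)*(1/286) = 97667/1144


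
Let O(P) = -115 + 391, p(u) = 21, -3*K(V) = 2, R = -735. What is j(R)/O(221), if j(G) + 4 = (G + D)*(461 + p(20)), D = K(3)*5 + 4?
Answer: -530929/414 ≈ -1282.4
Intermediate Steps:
K(V) = -⅔ (K(V) = -⅓*2 = -⅔)
D = ⅔ (D = -⅔*5 + 4 = -10/3 + 4 = ⅔ ≈ 0.66667)
O(P) = 276
j(G) = 952/3 + 482*G (j(G) = -4 + (G + ⅔)*(461 + 21) = -4 + (⅔ + G)*482 = -4 + (964/3 + 482*G) = 952/3 + 482*G)
j(R)/O(221) = (952/3 + 482*(-735))/276 = (952/3 - 354270)*(1/276) = -1061858/3*1/276 = -530929/414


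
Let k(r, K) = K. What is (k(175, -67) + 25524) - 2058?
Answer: 23399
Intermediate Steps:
(k(175, -67) + 25524) - 2058 = (-67 + 25524) - 2058 = 25457 - 2058 = 23399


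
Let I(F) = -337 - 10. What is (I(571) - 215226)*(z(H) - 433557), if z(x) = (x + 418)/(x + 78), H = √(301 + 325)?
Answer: 255057580049672/2729 + 36647410*√626/2729 ≈ 9.3462e+10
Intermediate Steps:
I(F) = -347
H = √626 ≈ 25.020
z(x) = (418 + x)/(78 + x)
(I(571) - 215226)*(z(H) - 433557) = (-347 - 215226)*((418 + √626)/(78 + √626) - 433557) = -215573*(-433557 + (418 + √626)/(78 + √626)) = 93463183161 - 215573*(418 + √626)/(78 + √626)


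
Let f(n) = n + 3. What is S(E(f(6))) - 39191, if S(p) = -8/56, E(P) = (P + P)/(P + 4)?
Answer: -274338/7 ≈ -39191.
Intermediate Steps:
f(n) = 3 + n
E(P) = 2*P/(4 + P) (E(P) = (2*P)/(4 + P) = 2*P/(4 + P))
S(p) = -⅐ (S(p) = -8*1/56 = -⅐)
S(E(f(6))) - 39191 = -⅐ - 39191 = -274338/7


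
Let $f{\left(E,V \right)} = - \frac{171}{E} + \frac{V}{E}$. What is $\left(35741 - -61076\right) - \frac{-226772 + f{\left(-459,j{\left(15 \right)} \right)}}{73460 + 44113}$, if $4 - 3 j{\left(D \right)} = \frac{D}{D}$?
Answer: $\frac{307348881641}{3174471} \approx 96819.0$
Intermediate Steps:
$j{\left(D \right)} = 1$ ($j{\left(D \right)} = \frac{4}{3} - \frac{D \frac{1}{D}}{3} = \frac{4}{3} - \frac{1}{3} = 1$)
$\left(35741 - -61076\right) - \frac{-226772 + f{\left(-459,j{\left(15 \right)} \right)}}{73460 + 44113} = \left(35741 - -61076\right) - \frac{-226772 + \frac{-171 + 1}{-459}}{73460 + 44113} = \left(35741 + 61076\right) - \frac{-226772 - - \frac{10}{27}}{117573} = 96817 - \left(-226772 + \frac{10}{27}\right) \frac{1}{117573} = 96817 - \left(- \frac{6122834}{27}\right) \frac{1}{117573} = 96817 - - \frac{6122834}{3174471} = 96817 + \frac{6122834}{3174471} = \frac{307348881641}{3174471}$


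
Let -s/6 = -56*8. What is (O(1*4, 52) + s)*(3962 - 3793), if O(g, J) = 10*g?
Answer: 461032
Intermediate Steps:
s = 2688 (s = -(-336)*8 = -6*(-448) = 2688)
(O(1*4, 52) + s)*(3962 - 3793) = (10*(1*4) + 2688)*(3962 - 3793) = (10*4 + 2688)*169 = (40 + 2688)*169 = 2728*169 = 461032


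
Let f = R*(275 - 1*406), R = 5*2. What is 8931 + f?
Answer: 7621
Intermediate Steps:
R = 10
f = -1310 (f = 10*(275 - 1*406) = 10*(275 - 406) = 10*(-131) = -1310)
8931 + f = 8931 - 1310 = 7621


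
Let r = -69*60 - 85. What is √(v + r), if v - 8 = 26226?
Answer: √22009 ≈ 148.35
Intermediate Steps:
v = 26234 (v = 8 + 26226 = 26234)
r = -4225 (r = -4140 - 85 = -4225)
√(v + r) = √(26234 - 4225) = √22009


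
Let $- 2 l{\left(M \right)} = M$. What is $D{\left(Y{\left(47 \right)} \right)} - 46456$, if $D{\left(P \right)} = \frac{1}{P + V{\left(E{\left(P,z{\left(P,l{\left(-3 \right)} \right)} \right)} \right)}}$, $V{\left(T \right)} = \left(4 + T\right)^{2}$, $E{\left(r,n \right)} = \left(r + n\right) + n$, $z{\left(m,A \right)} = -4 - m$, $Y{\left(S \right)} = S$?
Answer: $- \frac{123015487}{2648} \approx -46456.0$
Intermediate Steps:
$l{\left(M \right)} = - \frac{M}{2}$
$E{\left(r,n \right)} = r + 2 n$ ($E{\left(r,n \right)} = \left(n + r\right) + n = r + 2 n$)
$D{\left(P \right)} = \frac{1}{P + \left(-4 - P\right)^{2}}$ ($D{\left(P \right)} = \frac{1}{P + \left(4 + \left(P + 2 \left(-4 - P\right)\right)\right)^{2}} = \frac{1}{P + \left(4 + \left(P - \left(8 + 2 P\right)\right)\right)^{2}} = \frac{1}{P + \left(4 - \left(8 + P\right)\right)^{2}} = \frac{1}{P + \left(-4 - P\right)^{2}}$)
$D{\left(Y{\left(47 \right)} \right)} - 46456 = \frac{1}{47 + \left(4 + 47\right)^{2}} - 46456 = \frac{1}{47 + 51^{2}} - 46456 = \frac{1}{47 + 2601} - 46456 = \frac{1}{2648} - 46456 = - \frac{123015487}{2648}$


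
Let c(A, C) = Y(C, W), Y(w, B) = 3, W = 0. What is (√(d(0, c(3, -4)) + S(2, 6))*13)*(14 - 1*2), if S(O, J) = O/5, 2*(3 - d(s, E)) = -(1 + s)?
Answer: 78*√390/5 ≈ 308.08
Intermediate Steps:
c(A, C) = 3
d(s, E) = 7/2 + s/2 (d(s, E) = 3 - (-1)*(1 + s)/2 = 3 - (-1 - s)/2 = 3 + (½ + s/2) = 7/2 + s/2)
S(O, J) = O/5 (S(O, J) = O*(⅕) = O/5)
(√(d(0, c(3, -4)) + S(2, 6))*13)*(14 - 1*2) = (√((7/2 + (½)*0) + (⅕)*2)*13)*(14 - 1*2) = (√((7/2 + 0) + ⅖)*13)*(14 - 2) = (√(7/2 + ⅖)*13)*12 = (√(39/10)*13)*12 = ((√390/10)*13)*12 = (13*√390/10)*12 = 78*√390/5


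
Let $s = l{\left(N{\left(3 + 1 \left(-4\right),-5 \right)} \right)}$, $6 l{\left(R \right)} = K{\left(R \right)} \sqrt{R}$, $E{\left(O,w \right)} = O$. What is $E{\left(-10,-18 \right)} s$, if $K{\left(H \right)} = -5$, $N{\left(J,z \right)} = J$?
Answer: $\frac{25 i}{3} \approx 8.3333 i$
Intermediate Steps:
$l{\left(R \right)} = - \frac{5 \sqrt{R}}{6}$ ($l{\left(R \right)} = \frac{\left(-5\right) \sqrt{R}}{6} = - \frac{5 \sqrt{R}}{6}$)
$s = - \frac{5 i}{6}$ ($s = - \frac{5 \sqrt{3 + 1 \left(-4\right)}}{6} = - \frac{5 \sqrt{3 - 4}}{6} = - \frac{5 \sqrt{-1}}{6} = - \frac{5 i}{6} \approx - 0.83333 i$)
$E{\left(-10,-18 \right)} s = - 10 \left(- \frac{5 i}{6}\right) = \frac{25 i}{3}$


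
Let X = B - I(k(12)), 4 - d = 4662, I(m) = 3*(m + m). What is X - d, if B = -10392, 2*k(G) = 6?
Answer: -5752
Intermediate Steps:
k(G) = 3 (k(G) = (½)*6 = 3)
I(m) = 6*m (I(m) = 3*(2*m) = 6*m)
d = -4658 (d = 4 - 1*4662 = 4 - 4662 = -4658)
X = -10410 (X = -10392 - 6*3 = -10392 - 1*18 = -10392 - 18 = -10410)
X - d = -10410 - 1*(-4658) = -10410 + 4658 = -5752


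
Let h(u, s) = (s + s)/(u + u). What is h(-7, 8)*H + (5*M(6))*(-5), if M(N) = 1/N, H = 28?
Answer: -217/6 ≈ -36.167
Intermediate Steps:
h(u, s) = s/u (h(u, s) = (2*s)/((2*u)) = (2*s)*(1/(2*u)) = s/u)
h(-7, 8)*H + (5*M(6))*(-5) = (8/(-7))*28 + (5/6)*(-5) = (8*(-⅐))*28 + (5*(⅙))*(-5) = -8/7*28 + (⅚)*(-5) = -32 - 25/6 = -217/6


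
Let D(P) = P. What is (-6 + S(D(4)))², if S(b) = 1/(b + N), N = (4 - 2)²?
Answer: 2209/64 ≈ 34.516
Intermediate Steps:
N = 4 (N = 2² = 4)
S(b) = 1/(4 + b) (S(b) = 1/(b + 4) = 1/(4 + b))
(-6 + S(D(4)))² = (-6 + 1/(4 + 4))² = (-6 + 1/8)² = (-6 + ⅛)² = (-47/8)² = 2209/64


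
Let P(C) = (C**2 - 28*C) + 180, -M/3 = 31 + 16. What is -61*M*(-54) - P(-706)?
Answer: -982838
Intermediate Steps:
M = -141 (M = -3*(31 + 16) = -3*47 = -141)
P(C) = 180 + C**2 - 28*C
-61*M*(-54) - P(-706) = -61*(-141)*(-54) - (180 + (-706)**2 - 28*(-706)) = 8601*(-54) - (180 + 498436 + 19768) = -464454 - 1*518384 = -464454 - 518384 = -982838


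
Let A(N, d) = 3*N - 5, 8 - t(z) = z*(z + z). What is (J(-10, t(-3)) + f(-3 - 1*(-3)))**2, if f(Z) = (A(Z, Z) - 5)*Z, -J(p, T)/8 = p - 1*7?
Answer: 18496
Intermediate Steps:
t(z) = 8 - 2*z**2 (t(z) = 8 - z*(z + z) = 8 - z*2*z = 8 - 2*z**2)
A(N, d) = -5 + 3*N
J(p, T) = 56 - 8*p (J(p, T) = -8*(p - 1*7) = -8*(p - 7) = -8*(-7 + p) = 56 - 8*p)
f(Z) = Z*(-10 + 3*Z) (f(Z) = ((-5 + 3*Z) - 5)*Z = (-10 + 3*Z)*Z = Z*(-10 + 3*Z))
(J(-10, t(-3)) + f(-3 - 1*(-3)))**2 = ((56 - 8*(-10)) + (-3 - 1*(-3))*(-10 + 3*(-3 - 1*(-3))))**2 = ((56 + 80) + (-3 + 3)*(-10 + 3*(-3 + 3)))**2 = (136 + 0*(-10 + 3*0))**2 = (136 + 0*(-10 + 0))**2 = (136 + 0*(-10))**2 = (136 + 0)**2 = 136**2 = 18496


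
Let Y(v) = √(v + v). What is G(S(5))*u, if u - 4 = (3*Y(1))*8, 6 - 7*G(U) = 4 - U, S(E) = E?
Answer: 4 + 24*√2 ≈ 37.941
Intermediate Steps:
Y(v) = √2*√v (Y(v) = √(2*v) = √2*√v)
G(U) = 2/7 + U/7 (G(U) = 6/7 - (4 - U)/7 = 6/7 + (-4/7 + U/7) = 2/7 + U/7)
u = 4 + 24*√2 (u = 4 + (3*(√2*√1))*8 = 4 + (3*(√2*1))*8 = 4 + (3*√2)*8 = 4 + 24*√2 ≈ 37.941)
G(S(5))*u = (2/7 + (⅐)*5)*(4 + 24*√2) = (2/7 + 5/7)*(4 + 24*√2) = 1*(4 + 24*√2) = 4 + 24*√2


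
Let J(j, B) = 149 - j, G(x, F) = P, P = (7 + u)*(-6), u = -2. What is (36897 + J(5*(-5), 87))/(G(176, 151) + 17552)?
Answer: 37071/17522 ≈ 2.1157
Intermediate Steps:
P = -30 (P = (7 - 2)*(-6) = 5*(-6) = -30)
G(x, F) = -30
(36897 + J(5*(-5), 87))/(G(176, 151) + 17552) = (36897 + (149 - 5*(-5)))/(-30 + 17552) = (36897 + (149 - 1*(-25)))/17522 = (36897 + (149 + 25))*(1/17522) = (36897 + 174)*(1/17522) = 37071*(1/17522) = 37071/17522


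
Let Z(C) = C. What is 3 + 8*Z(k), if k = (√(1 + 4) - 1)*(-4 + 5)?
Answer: -5 + 8*√5 ≈ 12.889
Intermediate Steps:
k = -1 + √5 (k = (√5 - 1)*1 = (-1 + √5)*1 = -1 + √5 ≈ 1.2361)
3 + 8*Z(k) = 3 + 8*(-1 + √5) = 3 + (-8 + 8*√5) = -5 + 8*√5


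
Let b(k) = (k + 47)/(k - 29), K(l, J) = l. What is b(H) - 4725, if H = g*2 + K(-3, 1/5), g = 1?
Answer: -70898/15 ≈ -4726.5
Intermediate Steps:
H = -1 (H = 1*2 - 3 = 2 - 3 = -1)
b(k) = (47 + k)/(-29 + k)
b(H) - 4725 = (47 - 1)/(-29 - 1) - 4725 = 46/(-30) - 4725 = -1/30*46 - 4725 = -23/15 - 4725 = -70898/15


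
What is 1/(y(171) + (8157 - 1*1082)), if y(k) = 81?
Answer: 1/7156 ≈ 0.00013974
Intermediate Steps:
1/(y(171) + (8157 - 1*1082)) = 1/(81 + (8157 - 1*1082)) = 1/(81 + (8157 - 1082)) = 1/(81 + 7075) = 1/7156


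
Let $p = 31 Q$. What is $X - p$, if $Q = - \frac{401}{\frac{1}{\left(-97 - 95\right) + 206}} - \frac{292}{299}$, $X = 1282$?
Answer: $\frac{52428536}{299} \approx 1.7535 \cdot 10^{5}$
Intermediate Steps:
$Q = - \frac{1678878}{299}$ ($Q = - \frac{401}{\frac{1}{-192 + 206}} - \frac{292}{299} = - \frac{401}{\frac{1}{14}} - \frac{292}{299} = - 401 \frac{1}{\frac{1}{14}} - \frac{292}{299} = \left(-401\right) 14 - \frac{292}{299} = -5614 - \frac{292}{299} = - \frac{1678878}{299} \approx -5615.0$)
$p = - \frac{52045218}{299}$ ($p = 31 \left(- \frac{1678878}{299}\right) = - \frac{52045218}{299} \approx -1.7406 \cdot 10^{5}$)
$X - p = 1282 - - \frac{52045218}{299} = 1282 + \frac{52045218}{299} = \frac{52428536}{299}$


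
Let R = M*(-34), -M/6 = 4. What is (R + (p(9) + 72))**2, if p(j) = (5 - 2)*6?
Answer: 820836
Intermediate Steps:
M = -24 (M = -6*4 = -24)
p(j) = 18 (p(j) = 3*6 = 18)
R = 816 (R = -24*(-34) = 816)
(R + (p(9) + 72))**2 = (816 + (18 + 72))**2 = (816 + 90)**2 = 906**2 = 820836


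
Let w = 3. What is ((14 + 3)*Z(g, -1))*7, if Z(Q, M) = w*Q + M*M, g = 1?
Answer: 476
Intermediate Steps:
Z(Q, M) = M² + 3*Q (Z(Q, M) = 3*Q + M*M = 3*Q + M² = M² + 3*Q)
((14 + 3)*Z(g, -1))*7 = ((14 + 3)*((-1)² + 3*1))*7 = (17*(1 + 3))*7 = (17*4)*7 = 68*7 = 476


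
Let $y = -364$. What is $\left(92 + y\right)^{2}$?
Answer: $73984$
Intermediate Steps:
$\left(92 + y\right)^{2} = \left(92 - 364\right)^{2} = \left(-272\right)^{2} = 73984$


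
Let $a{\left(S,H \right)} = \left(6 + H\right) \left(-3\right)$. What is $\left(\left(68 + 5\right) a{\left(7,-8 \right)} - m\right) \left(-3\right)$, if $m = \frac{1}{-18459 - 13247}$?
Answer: $- \frac{41661687}{31706} \approx -1314.0$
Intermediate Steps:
$a{\left(S,H \right)} = -18 - 3 H$
$m = - \frac{1}{31706}$ ($m = \frac{1}{-31706} = - \frac{1}{31706} \approx -3.154 \cdot 10^{-5}$)
$\left(\left(68 + 5\right) a{\left(7,-8 \right)} - m\right) \left(-3\right) = \left(\left(68 + 5\right) \left(-18 - -24\right) - - \frac{1}{31706}\right) \left(-3\right) = \left(73 \left(-18 + 24\right) + \frac{1}{31706}\right) \left(-3\right) = \left(73 \cdot 6 + \frac{1}{31706}\right) \left(-3\right) = \left(438 + \frac{1}{31706}\right) \left(-3\right) = \frac{13887229}{31706} \left(-3\right) = - \frac{41661687}{31706}$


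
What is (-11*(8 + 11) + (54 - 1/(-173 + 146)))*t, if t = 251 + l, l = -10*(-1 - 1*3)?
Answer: -405848/9 ≈ -45094.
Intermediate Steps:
l = 40 (l = -10*(-1 - 3) = -10*(-4) = 40)
t = 291 (t = 251 + 40 = 291)
(-11*(8 + 11) + (54 - 1/(-173 + 146)))*t = (-11*(8 + 11) + (54 - 1/(-173 + 146)))*291 = (-11*19 + (54 - 1/(-27)))*291 = (-209 + (54 - 1*(-1/27)))*291 = (-209 + (54 + 1/27))*291 = (-209 + 1459/27)*291 = -4184/27*291 = -405848/9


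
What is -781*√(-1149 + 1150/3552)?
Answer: -781*I*√226445439/444 ≈ -26470.0*I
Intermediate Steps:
-781*√(-1149 + 1150/3552) = -781*√(-1149 + 1150*(1/3552)) = -781*√(-1149 + 575/1776) = -781*I*√226445439/444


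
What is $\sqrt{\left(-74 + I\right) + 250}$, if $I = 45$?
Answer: $\sqrt{221} \approx 14.866$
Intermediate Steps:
$\sqrt{\left(-74 + I\right) + 250} = \sqrt{\left(-74 + 45\right) + 250} = \sqrt{-29 + 250} = \sqrt{221}$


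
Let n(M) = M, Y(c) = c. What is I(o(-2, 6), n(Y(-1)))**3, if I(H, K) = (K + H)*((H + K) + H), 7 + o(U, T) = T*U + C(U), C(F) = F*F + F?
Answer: 250047000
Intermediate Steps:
C(F) = F + F**2 (C(F) = F**2 + F = F + F**2)
o(U, T) = -7 + T*U + U*(1 + U) (o(U, T) = -7 + (T*U + U*(1 + U)) = -7 + T*U + U*(1 + U))
I(H, K) = (H + K)*(K + 2*H)
I(o(-2, 6), n(Y(-1)))**3 = ((-1)**2 + 2*(-7 + 6*(-2) - 2*(1 - 2))**2 + 3*(-7 + 6*(-2) - 2*(1 - 2))*(-1))**3 = (1 + 2*(-7 - 12 - 2*(-1))**2 + 3*(-7 - 12 - 2*(-1))*(-1))**3 = (1 + 2*(-7 - 12 + 2)**2 + 3*(-7 - 12 + 2)*(-1))**3 = (1 + 2*(-17)**2 + 3*(-17)*(-1))**3 = (1 + 2*289 + 51)**3 = (1 + 578 + 51)**3 = 630**3 = 250047000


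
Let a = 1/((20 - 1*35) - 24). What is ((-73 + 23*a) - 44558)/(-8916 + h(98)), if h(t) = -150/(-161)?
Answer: 140120876/27988857 ≈ 5.0063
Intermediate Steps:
a = -1/39 (a = 1/((20 - 35) - 24) = 1/(-15 - 24) = 1/(-39) = -1/39 ≈ -0.025641)
h(t) = 150/161 (h(t) = -150*(-1/161) = 150/161)
((-73 + 23*a) - 44558)/(-8916 + h(98)) = ((-73 + 23*(-1/39)) - 44558)/(-8916 + 150/161) = ((-73 - 23/39) - 44558)/(-1435326/161) = (-2870/39 - 44558)*(-161/1435326) = -1740632/39*(-161/1435326) = 140120876/27988857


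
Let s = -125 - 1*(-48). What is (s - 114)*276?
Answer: -52716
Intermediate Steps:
s = -77 (s = -125 + 48 = -77)
(s - 114)*276 = (-77 - 114)*276 = -191*276 = -52716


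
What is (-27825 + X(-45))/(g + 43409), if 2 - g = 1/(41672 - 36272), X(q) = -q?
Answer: -150012000/234419399 ≈ -0.63993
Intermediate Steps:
g = 10799/5400 (g = 2 - 1/(41672 - 36272) = 2 - 1/5400 = 10799/5400 ≈ 1.9998)
(-27825 + X(-45))/(g + 43409) = (-27825 - 1*(-45))/(10799/5400 + 43409) = (-27825 + 45)/(234419399/5400) = -27780*5400/234419399 = -150012000/234419399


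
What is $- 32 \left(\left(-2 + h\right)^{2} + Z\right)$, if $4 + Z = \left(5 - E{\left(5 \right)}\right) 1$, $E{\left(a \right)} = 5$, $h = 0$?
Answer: $0$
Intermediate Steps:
$Z = -4$ ($Z = -4 + \left(5 - 5\right) 1 = -4 + 0 \cdot 1 = -4 + 0 = -4$)
$- 32 \left(\left(-2 + h\right)^{2} + Z\right) = - 32 \left(\left(-2 + 0\right)^{2} - 4\right) = - 32 \left(\left(-2\right)^{2} - 4\right) = - 32 \left(4 - 4\right) = \left(-32\right) 0 = 0$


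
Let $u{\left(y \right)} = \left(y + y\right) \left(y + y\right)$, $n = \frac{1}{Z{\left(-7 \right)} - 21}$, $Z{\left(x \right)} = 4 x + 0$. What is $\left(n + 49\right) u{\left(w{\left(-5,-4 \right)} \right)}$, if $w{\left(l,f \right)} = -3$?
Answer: $\frac{86400}{49} \approx 1763.3$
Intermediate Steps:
$Z{\left(x \right)} = 4 x$
$n = - \frac{1}{49}$ ($n = \frac{1}{4 \left(-7\right) - 21} = \frac{1}{-28 - 21} = \frac{1}{-49} = - \frac{1}{49} \approx -0.020408$)
$u{\left(y \right)} = 4 y^{2}$ ($u{\left(y \right)} = 2 y 2 y = 4 y^{2}$)
$\left(n + 49\right) u{\left(w{\left(-5,-4 \right)} \right)} = \left(- \frac{1}{49} + 49\right) 4 \left(-3\right)^{2} = \frac{2400 \cdot 4 \cdot 9}{49} = \frac{2400}{49} \cdot 36 = \frac{86400}{49}$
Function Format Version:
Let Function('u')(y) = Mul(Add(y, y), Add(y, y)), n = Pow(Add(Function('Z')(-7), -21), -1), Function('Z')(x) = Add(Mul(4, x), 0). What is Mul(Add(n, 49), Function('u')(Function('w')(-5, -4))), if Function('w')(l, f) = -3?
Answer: Rational(86400, 49) ≈ 1763.3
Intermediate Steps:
Function('Z')(x) = Mul(4, x)
n = Rational(-1, 49) (n = Pow(Add(Mul(4, -7), -21), -1) = Pow(Add(-28, -21), -1) = Pow(-49, -1) = Rational(-1, 49) ≈ -0.020408)
Function('u')(y) = Mul(4, Pow(y, 2)) (Function('u')(y) = Mul(Mul(2, y), Mul(2, y)) = Mul(4, Pow(y, 2)))
Mul(Add(n, 49), Function('u')(Function('w')(-5, -4))) = Mul(Add(Rational(-1, 49), 49), Mul(4, Pow(-3, 2))) = Mul(Rational(2400, 49), Mul(4, 9)) = Mul(Rational(2400, 49), 36) = Rational(86400, 49)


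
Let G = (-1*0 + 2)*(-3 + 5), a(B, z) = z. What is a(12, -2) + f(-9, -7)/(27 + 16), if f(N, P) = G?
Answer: -82/43 ≈ -1.9070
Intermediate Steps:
G = 4 (G = (0 + 2)*2 = 2*2 = 4)
f(N, P) = 4
a(12, -2) + f(-9, -7)/(27 + 16) = -2 + 4/(27 + 16) = -2 + 4/43 = -82/43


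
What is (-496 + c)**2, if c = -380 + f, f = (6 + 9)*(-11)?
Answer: 1083681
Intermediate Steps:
f = -165 (f = 15*(-11) = -165)
c = -545 (c = -380 - 165 = -545)
(-496 + c)**2 = (-496 - 545)**2 = (-1041)**2 = 1083681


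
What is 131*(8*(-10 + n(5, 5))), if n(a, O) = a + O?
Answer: 0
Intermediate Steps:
n(a, O) = O + a
131*(8*(-10 + n(5, 5))) = 131*(8*(-10 + (5 + 5))) = 131*(8*(-10 + 10)) = 131*(8*0) = 131*0 = 0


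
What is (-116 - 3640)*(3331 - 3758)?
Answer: 1603812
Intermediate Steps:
(-116 - 3640)*(3331 - 3758) = -3756*(-427) = 1603812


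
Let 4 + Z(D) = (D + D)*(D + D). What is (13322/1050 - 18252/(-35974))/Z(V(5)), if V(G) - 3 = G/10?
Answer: 124602557/424942875 ≈ 0.29322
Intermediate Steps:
V(G) = 3 + G/10
Z(D) = -4 + 4*D**2 (Z(D) = -4 + (D + D)*(D + D) = -4 + (2*D)*(2*D) = -4 + 4*D**2)
(13322/1050 - 18252/(-35974))/Z(V(5)) = (13322/1050 - 18252/(-35974))/(-4 + 4*(3 + (1/10)*5)**2) = (13322*(1/1050) - 18252*(-1/35974))/(-4 + 4*(3 + 1/2)**2) = (6661/525 + 9126/17987)/(-4 + 4*(7/2)**2) = 124602557/(9443175*(-4 + 4*(49/4))) = 124602557/(9443175*(-4 + 49)) = (124602557/9443175)/45 = (124602557/9443175)*(1/45) = 124602557/424942875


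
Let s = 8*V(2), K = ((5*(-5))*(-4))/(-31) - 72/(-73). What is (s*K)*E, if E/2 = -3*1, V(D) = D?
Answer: 486528/2263 ≈ 214.99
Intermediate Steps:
E = -6 (E = 2*(-3*1) = 2*(-3) = -6)
K = -5068/2263 (K = -25*(-4)*(-1/31) - 72*(-1/73) = 100*(-1/31) + 72/73 = -100/31 + 72/73 = -5068/2263 ≈ -2.2395)
s = 16 (s = 8*2 = 16)
(s*K)*E = (16*(-5068/2263))*(-6) = -81088/2263*(-6) = 486528/2263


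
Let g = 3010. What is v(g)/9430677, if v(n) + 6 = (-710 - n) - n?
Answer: -6736/9430677 ≈ -0.00071426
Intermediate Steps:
v(n) = -716 - 2*n (v(n) = -6 + ((-710 - n) - n) = -6 + (-710 - 2*n) = -716 - 2*n)
v(g)/9430677 = (-716 - 2*3010)/9430677 = (-716 - 6020)*(1/9430677) = -6736*1/9430677 = -6736/9430677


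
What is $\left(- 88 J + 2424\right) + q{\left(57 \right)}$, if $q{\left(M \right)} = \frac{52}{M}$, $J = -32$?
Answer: $\frac{298732}{57} \approx 5240.9$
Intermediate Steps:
$\left(- 88 J + 2424\right) + q{\left(57 \right)} = \left(\left(-88\right) \left(-32\right) + 2424\right) + \frac{52}{57} = \left(2816 + 2424\right) + 52 \cdot \frac{1}{57} = 5240 + \frac{52}{57} = \frac{298732}{57}$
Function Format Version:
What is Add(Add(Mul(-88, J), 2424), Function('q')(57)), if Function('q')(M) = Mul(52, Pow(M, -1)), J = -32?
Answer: Rational(298732, 57) ≈ 5240.9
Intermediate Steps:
Add(Add(Mul(-88, J), 2424), Function('q')(57)) = Add(Add(Mul(-88, -32), 2424), Mul(52, Pow(57, -1))) = Add(Add(2816, 2424), Mul(52, Rational(1, 57))) = Add(5240, Rational(52, 57)) = Rational(298732, 57)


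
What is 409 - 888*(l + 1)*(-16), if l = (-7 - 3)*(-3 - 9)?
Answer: 1719577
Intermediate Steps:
l = 120 (l = -10*(-12) = 120)
409 - 888*(l + 1)*(-16) = 409 - 888*(120 + 1)*(-16) = 409 - 107448*(-16) = 409 - 888*(-1936) = 409 + 1719168 = 1719577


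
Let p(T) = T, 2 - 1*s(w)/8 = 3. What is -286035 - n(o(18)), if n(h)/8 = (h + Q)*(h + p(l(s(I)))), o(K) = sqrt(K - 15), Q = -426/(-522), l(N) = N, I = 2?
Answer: -24882589/87 + 5000*sqrt(3)/87 ≈ -2.8591e+5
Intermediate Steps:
s(w) = -8 (s(w) = 16 - 8*3 = 16 - 24 = -8)
Q = 71/87 (Q = -426*(-1/522) = 71/87 ≈ 0.81609)
o(K) = sqrt(-15 + K)
n(h) = 8*(-8 + h)*(71/87 + h) (n(h) = 8*((h + 71/87)*(h - 8)) = 8*((71/87 + h)*(-8 + h)) = 8*((-8 + h)*(71/87 + h)) = 8*(-8 + h)*(71/87 + h))
-286035 - n(o(18)) = -286035 - (-4544/87 + 8*(sqrt(-15 + 18))**2 - 5000*sqrt(-15 + 18)/87) = -286035 - (-4544/87 + 8*(sqrt(3))**2 - 5000*sqrt(3)/87) = -286035 - (-4544/87 + 8*3 - 5000*sqrt(3)/87) = -286035 - (-4544/87 + 24 - 5000*sqrt(3)/87) = -286035 - (-2456/87 - 5000*sqrt(3)/87) = -286035 + (2456/87 + 5000*sqrt(3)/87) = -24882589/87 + 5000*sqrt(3)/87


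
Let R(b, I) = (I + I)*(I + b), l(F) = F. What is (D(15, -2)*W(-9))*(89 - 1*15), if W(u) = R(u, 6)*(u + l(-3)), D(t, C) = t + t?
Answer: 959040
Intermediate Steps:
D(t, C) = 2*t
R(b, I) = 2*I*(I + b) (R(b, I) = (2*I)*(I + b) = 2*I*(I + b))
W(u) = (-3 + u)*(72 + 12*u) (W(u) = (2*6*(6 + u))*(u - 3) = (72 + 12*u)*(-3 + u) = (-3 + u)*(72 + 12*u))
(D(15, -2)*W(-9))*(89 - 1*15) = ((2*15)*(12*(-3 - 9)*(6 - 9)))*(89 - 1*15) = (30*(12*(-12)*(-3)))*(89 - 15) = (30*432)*74 = 12960*74 = 959040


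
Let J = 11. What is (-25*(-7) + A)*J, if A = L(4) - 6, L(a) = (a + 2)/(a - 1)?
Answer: 1881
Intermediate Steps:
L(a) = (2 + a)/(-1 + a)
A = -4 (A = (2 + 4)/(-1 + 4) - 6 = 6/3 - 6 = (⅓)*6 - 6 = 2 - 6 = -4)
(-25*(-7) + A)*J = (-25*(-7) - 4)*11 = (175 - 4)*11 = 171*11 = 1881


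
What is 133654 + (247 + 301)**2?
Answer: 433958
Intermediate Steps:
133654 + (247 + 301)**2 = 133654 + 548**2 = 133654 + 300304 = 433958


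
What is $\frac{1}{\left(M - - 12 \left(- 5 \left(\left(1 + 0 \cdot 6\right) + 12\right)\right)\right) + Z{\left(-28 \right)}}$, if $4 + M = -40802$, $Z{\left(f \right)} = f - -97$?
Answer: $- \frac{1}{41517} \approx -2.4087 \cdot 10^{-5}$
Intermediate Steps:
$Z{\left(f \right)} = 97 + f$ ($Z{\left(f \right)} = f + 97 = 97 + f$)
$M = -40806$ ($M = -4 - 40802 = -40806$)
$\frac{1}{\left(M - - 12 \left(- 5 \left(\left(1 + 0 \cdot 6\right) + 12\right)\right)\right) + Z{\left(-28 \right)}} = \frac{1}{\left(-40806 - - 12 \left(- 5 \left(\left(1 + 0 \cdot 6\right) + 12\right)\right)\right) + \left(97 - 28\right)} = \frac{1}{\left(-40806 - - 12 \left(- 5 \left(\left(1 + 0\right) + 12\right)\right)\right) + 69} = \frac{1}{\left(-40806 - - 12 \left(- 5 \left(1 + 12\right)\right)\right) + 69} = \frac{1}{\left(-40806 - - 12 \left(\left(-5\right) 13\right)\right) + 69} = \frac{1}{\left(-40806 - \left(-12\right) \left(-65\right)\right) + 69} = \frac{1}{\left(-40806 - 780\right) + 69} = \frac{1}{-41586 + 69} = \frac{1}{-41517} = - \frac{1}{41517}$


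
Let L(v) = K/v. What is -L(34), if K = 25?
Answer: -25/34 ≈ -0.73529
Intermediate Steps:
L(v) = 25/v
-L(34) = -25/34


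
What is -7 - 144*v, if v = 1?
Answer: -151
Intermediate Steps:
-7 - 144*v = -7 - 144*1 = -7 - 144 = -151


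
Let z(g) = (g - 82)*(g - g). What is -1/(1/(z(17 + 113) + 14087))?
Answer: -14087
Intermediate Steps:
z(g) = 0 (z(g) = (-82 + g)*0 = 0)
-1/(1/(z(17 + 113) + 14087)) = -1/(1/(0 + 14087)) = -1/(1/14087) = -1/1/14087 = -1*14087 = -14087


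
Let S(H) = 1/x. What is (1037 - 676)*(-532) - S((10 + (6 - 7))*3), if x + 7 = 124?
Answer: -22470085/117 ≈ -1.9205e+5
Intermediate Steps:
x = 117 (x = -7 + 124 = 117)
S(H) = 1/117
(1037 - 676)*(-532) - S((10 + (6 - 7))*3) = (1037 - 676)*(-532) - 1*1/117 = 361*(-532) - 1/117 = -192052 - 1/117 = -22470085/117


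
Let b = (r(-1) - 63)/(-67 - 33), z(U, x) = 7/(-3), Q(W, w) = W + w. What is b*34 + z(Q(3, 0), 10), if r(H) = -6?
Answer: 3169/150 ≈ 21.127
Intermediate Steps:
z(U, x) = -7/3 (z(U, x) = 7*(-1/3) = -7/3)
b = 69/100 (b = (-6 - 63)/(-67 - 33) = -69/(-100) = -69*(-1/100) = 69/100 ≈ 0.69000)
b*34 + z(Q(3, 0), 10) = (69/100)*34 - 7/3 = 1173/50 - 7/3 = 3169/150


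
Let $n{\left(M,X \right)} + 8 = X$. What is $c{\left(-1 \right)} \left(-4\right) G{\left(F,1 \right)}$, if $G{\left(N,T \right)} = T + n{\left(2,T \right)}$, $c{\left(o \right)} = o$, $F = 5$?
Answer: $-24$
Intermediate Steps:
$n{\left(M,X \right)} = -8 + X$
$G{\left(N,T \right)} = -8 + 2 T$ ($G{\left(N,T \right)} = T + \left(-8 + T\right) = -8 + 2 T$)
$c{\left(-1 \right)} \left(-4\right) G{\left(F,1 \right)} = \left(-1\right) \left(-4\right) \left(-8 + 2 \cdot 1\right) = 4 \left(-8 + 2\right) = 4 \left(-6\right) = -24$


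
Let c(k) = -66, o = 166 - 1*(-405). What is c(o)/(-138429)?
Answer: 22/46143 ≈ 0.00047678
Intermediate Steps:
o = 571 (o = 166 + 405 = 571)
c(o)/(-138429) = -66/(-138429) = -66*(-1/138429) = 22/46143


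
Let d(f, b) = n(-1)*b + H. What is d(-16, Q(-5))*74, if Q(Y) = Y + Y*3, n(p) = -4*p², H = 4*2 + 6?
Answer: 6956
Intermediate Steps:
H = 14 (H = 8 + 6 = 14)
Q(Y) = 4*Y (Q(Y) = Y + 3*Y = 4*Y)
d(f, b) = 14 - 4*b (d(f, b) = (-4*(-1)²)*b + 14 = (-4*1)*b + 14 = -4*b + 14 = 14 - 4*b)
d(-16, Q(-5))*74 = (14 - 16*(-5))*74 = (14 - 4*(-20))*74 = (14 + 80)*74 = 94*74 = 6956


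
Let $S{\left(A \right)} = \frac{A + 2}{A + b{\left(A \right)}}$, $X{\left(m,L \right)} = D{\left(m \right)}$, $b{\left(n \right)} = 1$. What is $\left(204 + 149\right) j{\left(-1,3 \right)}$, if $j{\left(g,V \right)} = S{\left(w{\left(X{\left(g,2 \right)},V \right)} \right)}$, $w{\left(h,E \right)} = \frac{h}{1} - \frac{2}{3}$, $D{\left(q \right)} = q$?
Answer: $- \frac{353}{2} \approx -176.5$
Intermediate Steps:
$X{\left(m,L \right)} = m$
$w{\left(h,E \right)} = - \frac{2}{3} + h$ ($w{\left(h,E \right)} = h 1 - \frac{2}{3} = h - \frac{2}{3} = - \frac{2}{3} + h$)
$S{\left(A \right)} = \frac{2 + A}{1 + A}$ ($S{\left(A \right)} = \frac{A + 2}{A + 1} = \frac{2 + A}{1 + A}$)
$j{\left(g,V \right)} = \frac{\frac{4}{3} + g}{\frac{1}{3} + g}$ ($j{\left(g,V \right)} = \frac{2 + \left(- \frac{2}{3} + g\right)}{1 + \left(- \frac{2}{3} + g\right)} = \frac{\frac{4}{3} + g}{\frac{1}{3} + g}$)
$\left(204 + 149\right) j{\left(-1,3 \right)} = \left(204 + 149\right) \frac{4 + 3 \left(-1\right)}{1 + 3 \left(-1\right)} = 353 \frac{4 - 3}{1 - 3} = 353 \frac{1}{-2} \cdot 1 = 353 \left(\left(- \frac{1}{2}\right) 1\right) = 353 \left(- \frac{1}{2}\right) = - \frac{353}{2}$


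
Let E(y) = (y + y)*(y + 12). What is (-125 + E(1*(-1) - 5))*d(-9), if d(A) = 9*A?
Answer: 15957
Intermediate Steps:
E(y) = 2*y*(12 + y) (E(y) = (2*y)*(12 + y) = 2*y*(12 + y))
(-125 + E(1*(-1) - 5))*d(-9) = (-125 + 2*(1*(-1) - 5)*(12 + (1*(-1) - 5)))*(9*(-9)) = (-125 + 2*(-1 - 5)*(12 + (-1 - 5)))*(-81) = (-125 + 2*(-6)*(12 - 6))*(-81) = (-125 + 2*(-6)*6)*(-81) = (-125 - 72)*(-81) = -197*(-81) = 15957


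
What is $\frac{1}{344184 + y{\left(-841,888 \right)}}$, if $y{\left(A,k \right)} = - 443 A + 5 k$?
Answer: $\frac{1}{721187} \approx 1.3866 \cdot 10^{-6}$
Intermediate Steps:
$\frac{1}{344184 + y{\left(-841,888 \right)}} = \frac{1}{344184 + \left(\left(-443\right) \left(-841\right) + 5 \cdot 888\right)} = \frac{1}{344184 + \left(372563 + 4440\right)} = \frac{1}{344184 + 377003} = \frac{1}{721187}$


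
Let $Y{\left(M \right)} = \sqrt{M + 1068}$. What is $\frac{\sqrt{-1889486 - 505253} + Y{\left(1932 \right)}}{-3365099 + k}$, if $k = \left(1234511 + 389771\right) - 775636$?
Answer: $- \frac{10 \sqrt{30}}{2516453} - \frac{i \sqrt{2394739}}{2516453} \approx -2.1766 \cdot 10^{-5} - 0.00061495 i$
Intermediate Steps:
$k = 848646$ ($k = 1624282 - 775636 = 848646$)
$Y{\left(M \right)} = \sqrt{1068 + M}$
$\frac{\sqrt{-1889486 - 505253} + Y{\left(1932 \right)}}{-3365099 + k} = \frac{\sqrt{-1889486 - 505253} + \sqrt{1068 + 1932}}{-3365099 + 848646} = \frac{\sqrt{-2394739} + \sqrt{3000}}{-2516453} = \left(i \sqrt{2394739} + 10 \sqrt{30}\right) \left(- \frac{1}{2516453}\right) = \left(10 \sqrt{30} + i \sqrt{2394739}\right) \left(- \frac{1}{2516453}\right) = - \frac{10 \sqrt{30}}{2516453} - \frac{i \sqrt{2394739}}{2516453}$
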